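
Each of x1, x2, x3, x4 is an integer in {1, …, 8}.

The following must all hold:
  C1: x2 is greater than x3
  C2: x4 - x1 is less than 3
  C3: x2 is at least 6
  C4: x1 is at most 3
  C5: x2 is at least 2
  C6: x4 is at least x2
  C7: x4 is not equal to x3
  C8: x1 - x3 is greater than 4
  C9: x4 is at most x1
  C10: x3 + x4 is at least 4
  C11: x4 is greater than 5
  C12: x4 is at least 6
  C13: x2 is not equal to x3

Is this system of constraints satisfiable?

From constraints 3 and 6: x4 ≥ x2 and x2 ≥ 6, so x4 ≥ 6. From constraints 4 and 9: x4 ≤ x1 and x1 ≤ 3, so x4 ≤ 3. But 3 < 6, so no value of x4 works.

Unsatisfiable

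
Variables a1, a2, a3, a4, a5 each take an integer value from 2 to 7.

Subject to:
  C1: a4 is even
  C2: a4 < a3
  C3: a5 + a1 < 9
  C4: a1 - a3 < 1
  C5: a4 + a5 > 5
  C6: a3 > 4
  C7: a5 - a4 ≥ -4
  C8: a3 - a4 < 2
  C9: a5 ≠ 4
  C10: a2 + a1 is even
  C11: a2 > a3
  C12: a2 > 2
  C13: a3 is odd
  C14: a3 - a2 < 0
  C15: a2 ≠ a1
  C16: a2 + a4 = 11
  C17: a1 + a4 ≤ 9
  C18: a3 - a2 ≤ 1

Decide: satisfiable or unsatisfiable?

The assignment a1 = 5, a2 = 7, a3 = 5, a4 = 4, a5 = 2 works:
  constraint 3 holds since a5 + a1 = 7.
  constraint 4 holds since a1 - a3 = 0.
The rest check out directly.

Satisfiable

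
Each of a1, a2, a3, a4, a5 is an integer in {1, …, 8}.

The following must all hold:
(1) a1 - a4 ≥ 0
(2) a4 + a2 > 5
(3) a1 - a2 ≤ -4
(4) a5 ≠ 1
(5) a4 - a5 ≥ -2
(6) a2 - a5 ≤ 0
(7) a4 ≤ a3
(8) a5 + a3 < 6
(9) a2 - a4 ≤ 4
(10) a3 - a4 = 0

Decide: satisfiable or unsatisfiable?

Constraints 1, 3, 5, and 6 give a5 − a2 ≥ 0, a2 − a1 ≥ 4, a1 − a4 ≥ 0, a4 − a5 ≥ -2.
Adding all 4 inequalities: the left sides telescope to 0, and the right sides sum to 0 + 4 + 0 + (-2) = 2. So 0 ≥ 2, which is false.

Unsatisfiable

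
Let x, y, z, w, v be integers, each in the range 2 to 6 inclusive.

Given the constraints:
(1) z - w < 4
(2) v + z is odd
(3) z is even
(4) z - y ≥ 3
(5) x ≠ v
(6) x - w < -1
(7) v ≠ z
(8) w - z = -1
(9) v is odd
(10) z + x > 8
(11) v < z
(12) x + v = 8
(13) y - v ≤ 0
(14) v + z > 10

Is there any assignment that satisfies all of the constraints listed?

The assignment x = 3, y = 2, z = 6, w = 5, v = 5 works:
  constraint 1 holds since z - w = 1.
  constraint 4 holds since z - y = 4.
The rest check out directly.

Satisfiable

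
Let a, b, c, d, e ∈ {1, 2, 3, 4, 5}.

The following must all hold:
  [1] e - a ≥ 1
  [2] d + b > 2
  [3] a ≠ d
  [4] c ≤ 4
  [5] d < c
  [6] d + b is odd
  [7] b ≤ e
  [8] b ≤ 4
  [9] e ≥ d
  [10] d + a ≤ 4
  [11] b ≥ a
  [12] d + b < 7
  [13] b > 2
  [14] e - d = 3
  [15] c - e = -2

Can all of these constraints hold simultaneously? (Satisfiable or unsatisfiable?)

Setting (a, b, c, d, e) = (2, 4, 2, 1, 4) satisfies everything: constraint 1: e - a = 2; constraint 2: d + b = 5, and the others follow.

Satisfiable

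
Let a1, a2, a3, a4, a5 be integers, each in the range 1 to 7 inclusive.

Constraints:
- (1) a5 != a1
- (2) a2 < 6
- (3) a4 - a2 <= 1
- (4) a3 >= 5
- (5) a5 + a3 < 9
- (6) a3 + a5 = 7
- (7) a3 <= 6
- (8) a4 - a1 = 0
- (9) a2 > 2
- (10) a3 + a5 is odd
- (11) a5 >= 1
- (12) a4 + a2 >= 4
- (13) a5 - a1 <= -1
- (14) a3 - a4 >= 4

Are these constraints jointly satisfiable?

Satisfiable

Take a1 = 2, a2 = 4, a3 = 6, a4 = 2, a5 = 1. Then constraint 3: a4 - a2 = -2; constraint 5: a5 + a3 = 7; constraint 6: a3 + a5 = 7, and every other listed constraint is also met.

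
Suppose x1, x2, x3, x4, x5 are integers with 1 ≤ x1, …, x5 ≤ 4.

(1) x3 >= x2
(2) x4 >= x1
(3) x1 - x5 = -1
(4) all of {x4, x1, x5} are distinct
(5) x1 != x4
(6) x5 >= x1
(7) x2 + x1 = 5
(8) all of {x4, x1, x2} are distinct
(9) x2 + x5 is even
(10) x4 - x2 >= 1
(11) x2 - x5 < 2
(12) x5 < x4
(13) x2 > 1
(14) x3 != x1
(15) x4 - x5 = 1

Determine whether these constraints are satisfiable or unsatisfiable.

Take x1 = 2, x2 = 3, x3 = 4, x4 = 4, x5 = 3. Then constraint 3: x1 - x5 = -1; constraint 7: x2 + x1 = 5, and every other listed constraint is also met.

Satisfiable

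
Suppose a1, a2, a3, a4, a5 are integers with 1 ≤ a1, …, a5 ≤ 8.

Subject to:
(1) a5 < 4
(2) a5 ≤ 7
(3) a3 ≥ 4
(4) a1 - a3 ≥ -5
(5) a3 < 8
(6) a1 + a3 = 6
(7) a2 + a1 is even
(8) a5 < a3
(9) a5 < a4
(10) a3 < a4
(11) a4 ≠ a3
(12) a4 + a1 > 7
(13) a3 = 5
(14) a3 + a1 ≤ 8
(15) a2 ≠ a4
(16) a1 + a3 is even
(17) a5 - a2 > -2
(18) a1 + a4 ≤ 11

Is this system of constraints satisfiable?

The assignment a1 = 1, a2 = 1, a3 = 5, a4 = 8, a5 = 1 works:
  constraint 4 holds since a1 - a3 = -4.
  constraint 6 holds since a1 + a3 = 6.
  constraint 12 holds since a4 + a1 = 9.
The rest check out directly.

Satisfiable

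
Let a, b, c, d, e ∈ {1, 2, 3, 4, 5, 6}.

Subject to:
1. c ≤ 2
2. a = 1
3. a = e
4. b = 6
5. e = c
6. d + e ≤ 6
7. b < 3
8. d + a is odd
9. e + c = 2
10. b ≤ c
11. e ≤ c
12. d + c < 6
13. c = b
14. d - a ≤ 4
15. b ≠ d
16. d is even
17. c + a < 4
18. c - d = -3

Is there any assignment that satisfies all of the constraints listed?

Unsatisfiable

Constraint 2 fixes a = 1 and constraint 4 fixes b = 6. Constraints 3, 5, and 13 give a = e = c = b, so a = b. But 1 ≠ 6 — contradiction.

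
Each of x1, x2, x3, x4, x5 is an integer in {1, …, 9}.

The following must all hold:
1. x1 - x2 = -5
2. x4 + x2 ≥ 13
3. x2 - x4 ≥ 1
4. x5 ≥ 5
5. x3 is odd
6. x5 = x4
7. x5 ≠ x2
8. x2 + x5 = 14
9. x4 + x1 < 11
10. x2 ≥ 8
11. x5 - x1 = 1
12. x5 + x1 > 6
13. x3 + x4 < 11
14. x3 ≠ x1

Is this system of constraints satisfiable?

One satisfying assignment is x1 = 4, x2 = 9, x3 = 5, x4 = 5, x5 = 5.
For the less obvious constraints — constraint 1: x1 - x2 = -5; constraint 2: x4 + x2 = 14; constraint 3: x2 - x4 = 4 — and the others hold by inspection.

Satisfiable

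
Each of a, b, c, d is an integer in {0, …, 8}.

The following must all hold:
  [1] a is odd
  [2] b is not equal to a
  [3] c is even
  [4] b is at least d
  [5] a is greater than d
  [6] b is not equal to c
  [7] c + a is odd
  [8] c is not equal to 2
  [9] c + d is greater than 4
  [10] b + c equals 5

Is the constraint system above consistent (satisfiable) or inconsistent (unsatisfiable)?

Satisfiable

Take a = 3, b = 1, c = 4, d = 1. Then constraint 1: a = 3 is odd; constraint 9: c + d = 5; constraint 10: b + c = 5, and every other listed constraint is also met.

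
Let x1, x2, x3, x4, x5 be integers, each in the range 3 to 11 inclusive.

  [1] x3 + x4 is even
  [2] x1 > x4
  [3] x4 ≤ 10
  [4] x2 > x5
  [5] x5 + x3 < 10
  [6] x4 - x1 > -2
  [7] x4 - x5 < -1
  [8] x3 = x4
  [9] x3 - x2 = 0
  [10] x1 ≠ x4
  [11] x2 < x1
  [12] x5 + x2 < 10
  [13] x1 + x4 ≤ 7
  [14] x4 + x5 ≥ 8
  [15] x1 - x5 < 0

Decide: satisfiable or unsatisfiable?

Constraints 4, 11, and 15 give x2 < x1, x1 < x5, x5 < x2. Chaining: x2 < x1 < x5 < x2, which forces x2 < x2 — impossible.

Unsatisfiable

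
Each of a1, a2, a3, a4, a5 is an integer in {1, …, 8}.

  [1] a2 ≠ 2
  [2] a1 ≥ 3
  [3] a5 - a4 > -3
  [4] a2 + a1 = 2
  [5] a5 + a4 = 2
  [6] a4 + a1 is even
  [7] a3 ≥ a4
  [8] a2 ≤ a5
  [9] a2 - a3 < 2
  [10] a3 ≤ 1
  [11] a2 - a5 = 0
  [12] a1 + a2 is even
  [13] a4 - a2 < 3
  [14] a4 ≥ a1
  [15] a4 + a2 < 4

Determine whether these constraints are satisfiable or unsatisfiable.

Unsatisfiable

From constraints 2 and 14: a4 ≥ a1 and a1 ≥ 3, so a4 ≥ 3. From constraints 7 and 10: a4 ≤ a3 and a3 ≤ 1, so a4 ≤ 1. But 1 < 3, so no value of a4 works.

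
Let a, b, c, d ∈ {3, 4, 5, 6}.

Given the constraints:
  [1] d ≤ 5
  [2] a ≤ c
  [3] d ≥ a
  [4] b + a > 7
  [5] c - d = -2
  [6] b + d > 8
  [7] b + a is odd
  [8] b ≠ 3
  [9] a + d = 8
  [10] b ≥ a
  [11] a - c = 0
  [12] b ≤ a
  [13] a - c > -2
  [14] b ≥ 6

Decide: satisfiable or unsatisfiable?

Unsatisfiable

From constraints 12 and 14: a ≥ b and b ≥ 6, so a ≥ 6. From constraints 1 and 3: a ≤ d and d ≤ 5, so a ≤ 5. But 5 < 6, so no value of a works.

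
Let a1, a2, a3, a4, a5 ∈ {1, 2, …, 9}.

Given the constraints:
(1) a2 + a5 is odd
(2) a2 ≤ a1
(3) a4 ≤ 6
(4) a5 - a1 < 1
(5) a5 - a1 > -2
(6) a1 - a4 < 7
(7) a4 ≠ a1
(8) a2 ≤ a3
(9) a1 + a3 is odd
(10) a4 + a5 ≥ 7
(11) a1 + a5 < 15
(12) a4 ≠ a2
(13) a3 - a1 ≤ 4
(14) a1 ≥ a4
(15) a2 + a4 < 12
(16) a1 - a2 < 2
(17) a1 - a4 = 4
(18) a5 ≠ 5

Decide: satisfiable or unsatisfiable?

Satisfiable

One satisfying assignment is a1 = 7, a2 = 6, a3 = 8, a4 = 3, a5 = 7.
For the less obvious constraints — constraint 4: a5 - a1 = 0; constraint 5: a5 - a1 = 0; constraint 6: a1 - a4 = 4 — and the others hold by inspection.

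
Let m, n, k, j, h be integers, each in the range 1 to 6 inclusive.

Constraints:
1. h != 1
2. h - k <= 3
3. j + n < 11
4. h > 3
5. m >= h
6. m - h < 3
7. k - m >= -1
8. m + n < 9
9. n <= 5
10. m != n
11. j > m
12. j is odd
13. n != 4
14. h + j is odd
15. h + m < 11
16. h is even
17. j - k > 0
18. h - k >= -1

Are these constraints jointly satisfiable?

Satisfiable

Try m = 4, n = 3, k = 4, j = 5, h = 4.
Check constraint 2: h - k = 0; constraint 3: j + n = 8. The remaining constraints are straightforward to verify.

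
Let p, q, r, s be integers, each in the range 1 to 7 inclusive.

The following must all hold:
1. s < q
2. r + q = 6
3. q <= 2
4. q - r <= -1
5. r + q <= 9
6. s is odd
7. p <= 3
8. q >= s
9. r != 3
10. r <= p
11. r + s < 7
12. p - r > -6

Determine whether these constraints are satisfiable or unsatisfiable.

From constraints 7 and 10: r ≤ p ≤ 3. From constraint 3: q ≤ 2. Hence r + q ≤ 5. But constraint 2 requires r + q = 6, and 6 > 5. Contradiction.

Unsatisfiable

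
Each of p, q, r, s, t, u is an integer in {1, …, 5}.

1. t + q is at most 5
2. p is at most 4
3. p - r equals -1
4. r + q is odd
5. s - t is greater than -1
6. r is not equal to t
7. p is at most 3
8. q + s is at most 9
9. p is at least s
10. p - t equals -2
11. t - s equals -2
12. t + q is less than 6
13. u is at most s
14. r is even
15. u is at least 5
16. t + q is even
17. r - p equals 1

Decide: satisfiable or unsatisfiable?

Unsatisfiable

From constraints 13 and 15: s ≥ u and u ≥ 5, so s ≥ 5. From constraints 7 and 9: s ≤ p and p ≤ 3, so s ≤ 3. But 3 < 5, so no value of s works.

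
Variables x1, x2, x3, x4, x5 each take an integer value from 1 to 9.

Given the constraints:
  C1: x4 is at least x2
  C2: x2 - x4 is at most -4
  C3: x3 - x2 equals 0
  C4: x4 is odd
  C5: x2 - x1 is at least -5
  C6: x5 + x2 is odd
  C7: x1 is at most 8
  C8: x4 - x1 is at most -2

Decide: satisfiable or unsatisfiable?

Constraints 2, 5, and 8 give x1 − x4 ≥ 2, x4 − x2 ≥ 4, x2 − x1 ≥ -5.
Adding all 3 inequalities: the left sides telescope to 0, and the right sides sum to 2 + 4 + (-5) = 1. So 0 ≥ 1, which is false.

Unsatisfiable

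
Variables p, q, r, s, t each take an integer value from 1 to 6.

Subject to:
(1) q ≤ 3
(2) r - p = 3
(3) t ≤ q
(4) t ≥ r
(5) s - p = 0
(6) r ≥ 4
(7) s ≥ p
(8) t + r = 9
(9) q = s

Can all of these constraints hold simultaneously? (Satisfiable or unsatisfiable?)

From constraints 4 and 6: t ≥ r and r ≥ 4, so t ≥ 4. From constraints 1 and 3: t ≤ q and q ≤ 3, so t ≤ 3. But 3 < 4, so no value of t works.

Unsatisfiable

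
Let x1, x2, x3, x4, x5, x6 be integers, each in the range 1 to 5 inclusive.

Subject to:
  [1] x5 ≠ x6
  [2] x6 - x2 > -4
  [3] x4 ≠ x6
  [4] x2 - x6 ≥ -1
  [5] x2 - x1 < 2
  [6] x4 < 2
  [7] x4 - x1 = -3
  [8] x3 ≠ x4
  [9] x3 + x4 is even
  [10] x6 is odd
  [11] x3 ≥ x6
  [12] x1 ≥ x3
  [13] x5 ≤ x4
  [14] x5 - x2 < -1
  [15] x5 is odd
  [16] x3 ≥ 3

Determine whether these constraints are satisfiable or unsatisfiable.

Satisfiable

One satisfying assignment is x1 = 4, x2 = 5, x3 = 3, x4 = 1, x5 = 1, x6 = 3.
For the less obvious constraints — constraint 2: x6 - x2 = -2; constraint 4: x2 - x6 = 2 — and the others hold by inspection.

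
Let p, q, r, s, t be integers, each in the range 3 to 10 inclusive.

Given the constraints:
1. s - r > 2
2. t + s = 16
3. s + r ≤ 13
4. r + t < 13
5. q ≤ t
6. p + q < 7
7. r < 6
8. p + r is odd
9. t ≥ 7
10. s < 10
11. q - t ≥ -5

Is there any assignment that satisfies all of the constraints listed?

One satisfying assignment is p = 3, q = 3, r = 4, s = 9, t = 7.
For the less obvious constraints — constraint 1: s - r = 5; constraint 2: t + s = 16 — and the others hold by inspection.

Satisfiable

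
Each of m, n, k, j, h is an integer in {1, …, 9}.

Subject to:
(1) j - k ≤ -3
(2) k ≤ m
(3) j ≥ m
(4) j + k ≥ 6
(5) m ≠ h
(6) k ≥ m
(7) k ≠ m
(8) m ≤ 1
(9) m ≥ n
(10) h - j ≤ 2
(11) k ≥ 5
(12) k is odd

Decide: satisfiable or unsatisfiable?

Unsatisfiable

From constraint 11: k ≥ 5. From constraints 2 and 8: k ≤ m and m ≤ 1, so k ≤ 1. But 1 < 5, so no value of k works.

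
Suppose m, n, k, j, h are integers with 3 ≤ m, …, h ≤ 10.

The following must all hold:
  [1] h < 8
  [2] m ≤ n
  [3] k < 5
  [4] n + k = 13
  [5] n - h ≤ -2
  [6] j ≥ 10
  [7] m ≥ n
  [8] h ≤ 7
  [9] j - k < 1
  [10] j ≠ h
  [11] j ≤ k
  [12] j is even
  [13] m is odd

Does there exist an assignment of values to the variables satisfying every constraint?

From constraints 6 and 11: k ≥ j and j ≥ 10, so k ≥ 10. From constraint 3: k ≤ 4. But 4 < 10, so no value of k works.

Unsatisfiable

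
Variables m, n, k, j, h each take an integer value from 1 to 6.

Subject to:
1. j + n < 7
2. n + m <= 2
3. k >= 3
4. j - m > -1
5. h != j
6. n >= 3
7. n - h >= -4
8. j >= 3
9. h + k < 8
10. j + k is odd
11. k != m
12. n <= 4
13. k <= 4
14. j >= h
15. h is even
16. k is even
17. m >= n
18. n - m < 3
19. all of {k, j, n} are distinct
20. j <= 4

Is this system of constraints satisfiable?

Unsatisfiable

Constraints 3, 6, 8, 12, 13, and 20 confine each of k, j, n to the 2 values {3, 4}.
Constraint 19 requires all 3 of them to be distinct, but only 2 values are available — impossible by the pigeonhole principle.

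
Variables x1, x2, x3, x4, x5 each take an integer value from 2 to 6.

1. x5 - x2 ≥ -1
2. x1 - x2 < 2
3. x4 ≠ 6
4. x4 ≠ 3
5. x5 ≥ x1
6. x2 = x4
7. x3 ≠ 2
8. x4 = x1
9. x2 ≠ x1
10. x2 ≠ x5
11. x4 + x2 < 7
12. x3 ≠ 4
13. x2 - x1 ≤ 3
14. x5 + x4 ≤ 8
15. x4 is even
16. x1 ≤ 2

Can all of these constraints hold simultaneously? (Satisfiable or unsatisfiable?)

Unsatisfiable

From constraints 6 and 8, x2 = x4 = x1, so x2 = x1. But constraint 9 says x2 ≠ x1. Contradiction.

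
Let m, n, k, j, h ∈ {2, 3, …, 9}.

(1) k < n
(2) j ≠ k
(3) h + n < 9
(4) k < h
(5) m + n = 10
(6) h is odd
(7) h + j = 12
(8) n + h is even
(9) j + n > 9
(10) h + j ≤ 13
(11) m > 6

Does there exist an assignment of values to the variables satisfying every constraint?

The assignment m = 7, n = 3, k = 2, j = 7, h = 5 works:
  constraint 3 holds since h + n = 8.
  constraint 5 holds since m + n = 10.
The rest check out directly.

Satisfiable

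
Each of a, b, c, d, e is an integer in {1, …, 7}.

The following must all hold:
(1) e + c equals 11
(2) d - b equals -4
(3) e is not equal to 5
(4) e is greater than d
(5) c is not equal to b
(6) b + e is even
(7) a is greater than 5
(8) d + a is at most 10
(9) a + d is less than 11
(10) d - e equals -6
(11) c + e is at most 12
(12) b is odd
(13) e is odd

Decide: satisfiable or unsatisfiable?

Satisfiable

The assignment a = 7, b = 5, c = 4, d = 1, e = 7 works:
  constraint 1 holds since e + c = 11.
  constraint 2 holds since d - b = -4.
The rest check out directly.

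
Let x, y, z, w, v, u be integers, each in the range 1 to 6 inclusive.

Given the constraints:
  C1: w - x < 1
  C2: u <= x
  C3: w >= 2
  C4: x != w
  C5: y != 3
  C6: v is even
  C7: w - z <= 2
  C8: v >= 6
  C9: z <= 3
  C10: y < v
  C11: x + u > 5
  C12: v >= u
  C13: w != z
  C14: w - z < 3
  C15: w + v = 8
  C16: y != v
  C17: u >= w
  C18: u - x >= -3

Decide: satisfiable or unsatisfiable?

Satisfiable

Take x = 4, y = 2, z = 1, w = 2, v = 6, u = 4. Then constraint 1: w - x = -2; constraint 7: w - z = 1; constraint 11: x + u = 8, and every other listed constraint is also met.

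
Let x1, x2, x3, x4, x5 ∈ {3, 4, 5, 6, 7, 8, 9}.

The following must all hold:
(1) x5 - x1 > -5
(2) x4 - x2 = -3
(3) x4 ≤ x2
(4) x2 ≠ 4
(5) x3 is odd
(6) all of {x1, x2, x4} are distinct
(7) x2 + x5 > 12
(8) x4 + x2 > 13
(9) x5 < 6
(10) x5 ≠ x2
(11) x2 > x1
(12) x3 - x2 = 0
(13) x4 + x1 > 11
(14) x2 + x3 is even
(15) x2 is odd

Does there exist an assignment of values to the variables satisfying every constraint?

Try x1 = 7, x2 = 9, x3 = 9, x4 = 6, x5 = 4.
Check constraint 1: x5 - x1 = -3; constraint 2: x4 - x2 = -3. The remaining constraints are straightforward to verify.

Satisfiable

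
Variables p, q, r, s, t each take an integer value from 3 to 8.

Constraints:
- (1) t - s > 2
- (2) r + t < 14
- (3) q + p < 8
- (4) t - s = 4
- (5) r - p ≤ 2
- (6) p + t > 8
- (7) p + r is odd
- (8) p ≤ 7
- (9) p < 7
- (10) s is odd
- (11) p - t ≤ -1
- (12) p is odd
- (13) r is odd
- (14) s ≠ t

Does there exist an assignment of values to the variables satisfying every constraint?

Unsatisfiable

Constraint 12 makes p odd and constraint 13 makes r odd, so p + r must be even. Constraint 7 says p + r is odd — contradiction.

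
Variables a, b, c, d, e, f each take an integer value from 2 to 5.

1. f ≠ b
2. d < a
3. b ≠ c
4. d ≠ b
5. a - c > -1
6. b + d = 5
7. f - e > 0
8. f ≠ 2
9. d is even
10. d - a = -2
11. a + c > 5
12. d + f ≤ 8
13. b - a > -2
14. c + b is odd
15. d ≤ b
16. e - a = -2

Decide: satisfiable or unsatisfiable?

Setting (a, b, c, d, e, f) = (4, 3, 2, 2, 2, 4) satisfies everything: constraint 5: a - c = 2; constraint 6: b + d = 5; constraint 7: f - e = 2, and the others follow.

Satisfiable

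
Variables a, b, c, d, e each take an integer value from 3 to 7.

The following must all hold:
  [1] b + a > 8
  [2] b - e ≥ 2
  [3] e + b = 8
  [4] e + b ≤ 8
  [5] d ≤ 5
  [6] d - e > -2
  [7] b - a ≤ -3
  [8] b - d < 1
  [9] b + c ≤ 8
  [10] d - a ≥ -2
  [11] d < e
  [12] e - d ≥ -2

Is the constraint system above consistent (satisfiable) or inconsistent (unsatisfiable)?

Unsatisfiable

Constraints 2, 7, 10, and 12 give d − a ≥ -2, a − b ≥ 3, b − e ≥ 2, e − d ≥ -2.
Adding all 4 inequalities: the left sides telescope to 0, and the right sides sum to (-2) + 3 + 2 + (-2) = 1. So 0 ≥ 1, which is false.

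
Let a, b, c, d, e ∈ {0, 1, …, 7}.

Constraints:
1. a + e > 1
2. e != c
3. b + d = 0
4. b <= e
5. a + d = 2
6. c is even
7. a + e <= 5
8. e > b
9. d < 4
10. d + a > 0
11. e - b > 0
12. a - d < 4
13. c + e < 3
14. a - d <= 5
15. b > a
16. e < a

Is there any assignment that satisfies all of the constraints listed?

Constraints 11, 15, and 16 give b < e, e < a, a < b. Chaining: b < e < a < b, which forces b < b — impossible.

Unsatisfiable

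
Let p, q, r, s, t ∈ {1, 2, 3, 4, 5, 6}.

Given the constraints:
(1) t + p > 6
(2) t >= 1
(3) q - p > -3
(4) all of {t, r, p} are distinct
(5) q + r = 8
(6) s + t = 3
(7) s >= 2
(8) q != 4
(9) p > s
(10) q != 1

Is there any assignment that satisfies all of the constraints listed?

One satisfying assignment is p = 6, q = 5, r = 3, s = 2, t = 1.
For the less obvious constraints — constraint 1: t + p = 7; constraint 3: q - p = -1; constraint 5: q + r = 8 — and the others hold by inspection.

Satisfiable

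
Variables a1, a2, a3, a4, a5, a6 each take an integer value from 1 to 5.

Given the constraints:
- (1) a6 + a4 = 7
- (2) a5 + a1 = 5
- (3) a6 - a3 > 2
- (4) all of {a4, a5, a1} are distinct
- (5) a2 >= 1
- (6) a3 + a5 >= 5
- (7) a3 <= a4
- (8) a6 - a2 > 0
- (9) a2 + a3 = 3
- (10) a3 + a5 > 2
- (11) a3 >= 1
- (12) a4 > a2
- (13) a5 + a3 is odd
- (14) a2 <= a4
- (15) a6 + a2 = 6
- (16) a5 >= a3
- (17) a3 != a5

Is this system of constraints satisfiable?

Take a1 = 1, a2 = 2, a3 = 1, a4 = 3, a5 = 4, a6 = 4. Then constraint 1: a6 + a4 = 7; constraint 2: a5 + a1 = 5; constraint 3: a6 - a3 = 3, and every other listed constraint is also met.

Satisfiable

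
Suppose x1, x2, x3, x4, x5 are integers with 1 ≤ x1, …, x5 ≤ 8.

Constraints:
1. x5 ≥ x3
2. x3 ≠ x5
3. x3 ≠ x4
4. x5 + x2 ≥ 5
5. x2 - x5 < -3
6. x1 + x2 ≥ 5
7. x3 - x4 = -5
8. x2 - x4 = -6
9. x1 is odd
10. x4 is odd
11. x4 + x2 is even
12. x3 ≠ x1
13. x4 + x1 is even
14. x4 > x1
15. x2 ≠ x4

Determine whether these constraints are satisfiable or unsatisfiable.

One satisfying assignment is x1 = 5, x2 = 1, x3 = 2, x4 = 7, x5 = 5.
For the less obvious constraints — constraint 4: x5 + x2 = 6; constraint 5: x2 - x5 = -4 — and the others hold by inspection.

Satisfiable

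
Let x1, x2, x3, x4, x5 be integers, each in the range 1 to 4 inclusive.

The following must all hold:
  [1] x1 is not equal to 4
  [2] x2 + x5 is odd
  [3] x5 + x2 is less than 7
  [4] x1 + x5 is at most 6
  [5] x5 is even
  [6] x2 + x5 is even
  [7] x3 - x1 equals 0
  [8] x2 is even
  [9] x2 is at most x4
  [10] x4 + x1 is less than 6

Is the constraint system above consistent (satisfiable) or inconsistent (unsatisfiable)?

Constraint 8 makes x2 even and constraint 5 makes x5 even, so x2 + x5 must be even. Constraint 2 says x2 + x5 is odd — contradiction.

Unsatisfiable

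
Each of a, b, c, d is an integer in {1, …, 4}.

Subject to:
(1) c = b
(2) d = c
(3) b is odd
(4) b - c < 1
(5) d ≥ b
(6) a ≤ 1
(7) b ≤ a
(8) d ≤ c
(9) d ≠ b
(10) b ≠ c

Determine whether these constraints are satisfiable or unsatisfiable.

From constraints 1 and 2, d = c = b, so d = b. But constraint 9 says d ≠ b. Contradiction.

Unsatisfiable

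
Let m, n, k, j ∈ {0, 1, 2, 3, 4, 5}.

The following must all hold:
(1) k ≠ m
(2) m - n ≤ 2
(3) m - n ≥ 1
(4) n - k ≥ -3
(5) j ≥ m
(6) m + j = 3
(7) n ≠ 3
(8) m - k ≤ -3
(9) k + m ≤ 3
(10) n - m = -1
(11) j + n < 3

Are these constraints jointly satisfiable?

Constraints 3, 4, and 8 give n − k ≥ -3, k − m ≥ 3, m − n ≥ 1.
Adding all 3 inequalities: the left sides telescope to 0, and the right sides sum to (-3) + 3 + 1 = 1. So 0 ≥ 1, which is false.

Unsatisfiable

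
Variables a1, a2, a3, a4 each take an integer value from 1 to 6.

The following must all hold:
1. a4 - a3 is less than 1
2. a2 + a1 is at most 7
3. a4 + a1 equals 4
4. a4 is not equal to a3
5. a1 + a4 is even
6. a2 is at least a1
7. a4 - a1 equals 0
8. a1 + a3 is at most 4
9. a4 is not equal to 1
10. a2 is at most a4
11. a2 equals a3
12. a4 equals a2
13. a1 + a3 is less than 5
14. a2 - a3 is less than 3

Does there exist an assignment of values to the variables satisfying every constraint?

Unsatisfiable

From constraints 11 and 12, a4 = a2 = a3, so a4 = a3. But constraint 4 says a4 ≠ a3. Contradiction.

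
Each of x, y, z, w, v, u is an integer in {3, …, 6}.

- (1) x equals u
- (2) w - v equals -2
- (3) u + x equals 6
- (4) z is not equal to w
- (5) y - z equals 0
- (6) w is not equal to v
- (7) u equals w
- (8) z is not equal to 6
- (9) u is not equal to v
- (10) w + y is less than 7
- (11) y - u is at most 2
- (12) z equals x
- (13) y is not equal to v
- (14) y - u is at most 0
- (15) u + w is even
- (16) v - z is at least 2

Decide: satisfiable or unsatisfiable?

From constraints 1, 7, and 12, z = x = u = w, so z = w. But constraint 4 says z ≠ w. Contradiction.

Unsatisfiable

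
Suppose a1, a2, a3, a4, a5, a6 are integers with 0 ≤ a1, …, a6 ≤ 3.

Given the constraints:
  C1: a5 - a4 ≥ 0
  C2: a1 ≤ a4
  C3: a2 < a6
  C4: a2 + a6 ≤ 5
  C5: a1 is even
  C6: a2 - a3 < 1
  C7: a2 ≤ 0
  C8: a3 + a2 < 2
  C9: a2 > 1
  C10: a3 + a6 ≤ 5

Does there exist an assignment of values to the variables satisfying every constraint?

Unsatisfiable

From constraint 9: a2 ≥ 2. From constraint 7: a2 ≤ 0. But 0 < 2, so no value of a2 works.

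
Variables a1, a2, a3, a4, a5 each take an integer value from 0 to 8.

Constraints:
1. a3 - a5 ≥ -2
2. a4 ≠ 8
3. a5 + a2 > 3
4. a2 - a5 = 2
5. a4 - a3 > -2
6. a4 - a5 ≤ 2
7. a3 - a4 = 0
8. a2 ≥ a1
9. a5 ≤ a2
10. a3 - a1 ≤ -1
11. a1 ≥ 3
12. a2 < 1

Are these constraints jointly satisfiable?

From constraints 8 and 11: a2 ≥ a1 and a1 ≥ 3, so a2 ≥ 3. From constraint 12: a2 ≤ 0. But 0 < 3, so no value of a2 works.

Unsatisfiable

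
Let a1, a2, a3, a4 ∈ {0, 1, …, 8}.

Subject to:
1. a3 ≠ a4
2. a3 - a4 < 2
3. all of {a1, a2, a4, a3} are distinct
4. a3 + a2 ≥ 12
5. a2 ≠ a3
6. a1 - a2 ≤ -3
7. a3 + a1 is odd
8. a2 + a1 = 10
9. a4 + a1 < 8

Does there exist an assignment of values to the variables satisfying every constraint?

Satisfiable

Try a1 = 2, a2 = 8, a3 = 5, a4 = 4.
Check constraint 2: a3 - a4 = 1; constraint 4: a3 + a2 = 13; constraint 6: a1 - a2 = -6. The remaining constraints are straightforward to verify.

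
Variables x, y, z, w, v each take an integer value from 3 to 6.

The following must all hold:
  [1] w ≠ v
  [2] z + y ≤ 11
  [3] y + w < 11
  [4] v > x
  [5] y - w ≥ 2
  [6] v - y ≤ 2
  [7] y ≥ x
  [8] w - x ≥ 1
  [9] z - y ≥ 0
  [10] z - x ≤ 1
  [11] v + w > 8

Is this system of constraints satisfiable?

Constraints 5, 8, 9, and 10 give y − w ≥ 2, w − x ≥ 1, x − z ≥ -1, z − y ≥ 0.
Adding all 4 inequalities: the left sides telescope to 0, and the right sides sum to 2 + 1 + (-1) + 0 = 2. So 0 ≥ 2, which is false.

Unsatisfiable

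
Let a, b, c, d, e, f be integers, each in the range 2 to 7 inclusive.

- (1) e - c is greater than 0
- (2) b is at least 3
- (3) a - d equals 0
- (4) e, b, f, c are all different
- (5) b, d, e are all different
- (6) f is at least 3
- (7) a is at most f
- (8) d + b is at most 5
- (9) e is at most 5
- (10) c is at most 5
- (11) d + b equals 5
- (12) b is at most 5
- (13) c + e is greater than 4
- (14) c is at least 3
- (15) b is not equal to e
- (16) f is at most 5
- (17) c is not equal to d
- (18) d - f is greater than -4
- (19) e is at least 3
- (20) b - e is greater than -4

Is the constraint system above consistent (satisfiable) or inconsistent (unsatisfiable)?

Constraints 2, 6, 9, 10, 12, 14, 16, and 19 confine each of e, b, f, c to the 3 values {3, …, 5}.
Constraint 4 requires all 4 of them to be distinct, but only 3 values are available — impossible by the pigeonhole principle.

Unsatisfiable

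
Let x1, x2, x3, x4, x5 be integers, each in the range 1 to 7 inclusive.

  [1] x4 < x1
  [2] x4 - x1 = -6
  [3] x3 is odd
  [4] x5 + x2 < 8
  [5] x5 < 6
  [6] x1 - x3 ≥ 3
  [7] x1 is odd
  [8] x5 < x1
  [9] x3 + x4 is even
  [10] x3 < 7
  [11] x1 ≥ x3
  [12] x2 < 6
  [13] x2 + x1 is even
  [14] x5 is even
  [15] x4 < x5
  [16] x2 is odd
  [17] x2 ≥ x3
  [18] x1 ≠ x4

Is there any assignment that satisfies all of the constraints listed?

Satisfiable

Take x1 = 7, x2 = 1, x3 = 1, x4 = 1, x5 = 4. Then constraint 2: x4 - x1 = -6; constraint 4: x5 + x2 = 5, and every other listed constraint is also met.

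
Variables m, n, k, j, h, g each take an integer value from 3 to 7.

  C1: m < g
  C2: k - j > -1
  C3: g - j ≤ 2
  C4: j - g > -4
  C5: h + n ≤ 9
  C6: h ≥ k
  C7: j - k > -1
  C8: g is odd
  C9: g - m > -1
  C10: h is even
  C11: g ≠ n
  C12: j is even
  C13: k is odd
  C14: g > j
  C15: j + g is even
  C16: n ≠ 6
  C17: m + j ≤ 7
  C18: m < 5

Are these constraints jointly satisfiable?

Constraint 12 makes j even and constraint 8 makes g odd, so j + g must be odd. Constraint 15 says j + g is even — contradiction.

Unsatisfiable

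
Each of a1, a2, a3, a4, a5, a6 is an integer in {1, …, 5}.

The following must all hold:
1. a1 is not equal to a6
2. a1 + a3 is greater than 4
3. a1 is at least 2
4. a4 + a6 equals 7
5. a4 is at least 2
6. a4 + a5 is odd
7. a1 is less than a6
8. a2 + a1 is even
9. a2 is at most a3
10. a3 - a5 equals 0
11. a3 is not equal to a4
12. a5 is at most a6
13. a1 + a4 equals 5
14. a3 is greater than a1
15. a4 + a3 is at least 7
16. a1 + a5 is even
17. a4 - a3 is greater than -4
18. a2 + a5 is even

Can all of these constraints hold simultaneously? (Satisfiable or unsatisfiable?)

Satisfiable

Try a1 = 2, a2 = 2, a3 = 4, a4 = 3, a5 = 4, a6 = 4.
Check constraint 2: a1 + a3 = 6; constraint 4: a4 + a6 = 7. The remaining constraints are straightforward to verify.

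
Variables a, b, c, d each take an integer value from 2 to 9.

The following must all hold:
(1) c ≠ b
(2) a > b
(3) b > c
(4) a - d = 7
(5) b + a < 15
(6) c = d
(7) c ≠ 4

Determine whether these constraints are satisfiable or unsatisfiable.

The assignment a = 9, b = 3, c = 2, d = 2 works:
  constraint 2 holds since a = 9, b = 3.
  constraint 4 holds since a - d = 7.
  constraint 5 holds since b + a = 12.
The rest check out directly.

Satisfiable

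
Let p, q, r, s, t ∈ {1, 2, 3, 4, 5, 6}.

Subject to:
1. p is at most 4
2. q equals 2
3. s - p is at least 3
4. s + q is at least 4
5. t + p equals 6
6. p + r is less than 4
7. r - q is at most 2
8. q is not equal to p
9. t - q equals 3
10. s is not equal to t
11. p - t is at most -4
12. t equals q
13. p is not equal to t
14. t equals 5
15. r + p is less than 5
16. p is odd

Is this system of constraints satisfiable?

Unsatisfiable

Constraint 14 fixes t = 5 and constraint 2 fixes q = 2, but constraint 12 requires t = q. Since 5 ≠ 2, contradiction.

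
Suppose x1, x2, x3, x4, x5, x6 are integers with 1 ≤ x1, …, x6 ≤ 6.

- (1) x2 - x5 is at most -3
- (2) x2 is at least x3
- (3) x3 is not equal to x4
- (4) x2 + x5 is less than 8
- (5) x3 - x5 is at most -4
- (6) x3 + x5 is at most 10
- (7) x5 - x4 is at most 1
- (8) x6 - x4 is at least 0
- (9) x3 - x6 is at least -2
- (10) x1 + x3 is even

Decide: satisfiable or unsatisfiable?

Unsatisfiable

Constraints 5, 7, 8, and 9 give x3 − x6 ≥ -2, x6 − x4 ≥ 0, x4 − x5 ≥ -1, x5 − x3 ≥ 4.
Adding all 4 inequalities: the left sides telescope to 0, and the right sides sum to (-2) + 0 + (-1) + 4 = 1. So 0 ≥ 1, which is false.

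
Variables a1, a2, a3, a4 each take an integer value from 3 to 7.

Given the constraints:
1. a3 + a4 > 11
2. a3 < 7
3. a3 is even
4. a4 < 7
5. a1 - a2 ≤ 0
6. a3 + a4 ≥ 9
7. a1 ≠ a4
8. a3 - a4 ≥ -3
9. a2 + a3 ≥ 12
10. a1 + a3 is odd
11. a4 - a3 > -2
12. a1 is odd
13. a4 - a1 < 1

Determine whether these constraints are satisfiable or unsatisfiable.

Satisfiable

The assignment a1 = 7, a2 = 7, a3 = 6, a4 = 6 works:
  constraint 1 holds since a3 + a4 = 12.
  constraint 5 holds since a1 - a2 = 0.
The rest check out directly.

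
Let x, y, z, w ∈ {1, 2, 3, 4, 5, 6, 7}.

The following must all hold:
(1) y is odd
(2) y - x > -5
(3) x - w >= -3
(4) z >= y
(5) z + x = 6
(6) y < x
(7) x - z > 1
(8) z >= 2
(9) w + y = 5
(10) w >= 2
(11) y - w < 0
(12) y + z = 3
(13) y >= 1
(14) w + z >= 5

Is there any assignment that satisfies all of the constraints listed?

Setting (x, y, z, w) = (4, 1, 2, 4) satisfies everything: constraint 2: y - x = -3; constraint 3: x - w = 0, and the others follow.

Satisfiable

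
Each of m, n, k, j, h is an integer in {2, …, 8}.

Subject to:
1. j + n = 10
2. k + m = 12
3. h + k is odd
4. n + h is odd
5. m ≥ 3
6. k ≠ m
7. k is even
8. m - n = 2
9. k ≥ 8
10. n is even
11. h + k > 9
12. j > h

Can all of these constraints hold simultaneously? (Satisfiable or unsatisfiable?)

Satisfiable

The assignment m = 4, n = 2, k = 8, j = 8, h = 3 works:
  constraint 1 holds since j + n = 10.
  constraint 2 holds since k + m = 12.
The rest check out directly.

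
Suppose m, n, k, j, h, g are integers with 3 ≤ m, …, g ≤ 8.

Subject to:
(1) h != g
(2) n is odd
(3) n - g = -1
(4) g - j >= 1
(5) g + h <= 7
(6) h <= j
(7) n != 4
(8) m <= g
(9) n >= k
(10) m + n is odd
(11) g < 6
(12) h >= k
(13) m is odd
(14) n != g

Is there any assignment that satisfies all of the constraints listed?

Unsatisfiable

Constraint 13 makes m odd and constraint 2 makes n odd, so m + n must be even. Constraint 10 says m + n is odd — contradiction.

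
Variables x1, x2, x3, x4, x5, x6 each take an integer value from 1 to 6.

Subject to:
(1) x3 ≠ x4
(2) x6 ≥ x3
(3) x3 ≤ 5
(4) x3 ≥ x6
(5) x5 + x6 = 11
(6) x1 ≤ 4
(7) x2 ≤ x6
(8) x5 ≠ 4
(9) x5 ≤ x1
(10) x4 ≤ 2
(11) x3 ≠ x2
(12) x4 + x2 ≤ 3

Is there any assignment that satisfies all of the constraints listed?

From constraints 6 and 9: x5 ≤ x1 ≤ 4. From constraints 3 and 4: x6 ≤ x3 ≤ 5. Hence x5 + x6 ≤ 9. But constraint 5 requires x5 + x6 = 11, and 11 > 9. Contradiction.

Unsatisfiable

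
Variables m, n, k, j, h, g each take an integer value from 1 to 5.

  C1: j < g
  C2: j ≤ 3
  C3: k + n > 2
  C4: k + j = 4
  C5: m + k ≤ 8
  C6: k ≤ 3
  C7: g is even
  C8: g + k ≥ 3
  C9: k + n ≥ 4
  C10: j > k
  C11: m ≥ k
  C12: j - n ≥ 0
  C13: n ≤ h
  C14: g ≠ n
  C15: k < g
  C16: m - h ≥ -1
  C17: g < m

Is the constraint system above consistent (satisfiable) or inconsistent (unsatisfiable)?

Satisfiable

One satisfying assignment is m = 5, n = 3, k = 1, j = 3, h = 5, g = 4.
For the less obvious constraints — constraint 3: k + n = 4; constraint 4: k + j = 4; constraint 5: m + k = 6 — and the others hold by inspection.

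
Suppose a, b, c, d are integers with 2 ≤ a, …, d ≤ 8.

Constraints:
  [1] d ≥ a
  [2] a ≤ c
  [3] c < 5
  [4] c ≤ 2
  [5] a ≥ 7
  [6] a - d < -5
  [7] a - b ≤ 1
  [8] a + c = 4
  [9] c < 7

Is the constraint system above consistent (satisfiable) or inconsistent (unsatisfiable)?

From constraint 5: a ≥ 7. From constraints 2 and 4: a ≤ c and c ≤ 2, so a ≤ 2. But 2 < 7, so no value of a works.

Unsatisfiable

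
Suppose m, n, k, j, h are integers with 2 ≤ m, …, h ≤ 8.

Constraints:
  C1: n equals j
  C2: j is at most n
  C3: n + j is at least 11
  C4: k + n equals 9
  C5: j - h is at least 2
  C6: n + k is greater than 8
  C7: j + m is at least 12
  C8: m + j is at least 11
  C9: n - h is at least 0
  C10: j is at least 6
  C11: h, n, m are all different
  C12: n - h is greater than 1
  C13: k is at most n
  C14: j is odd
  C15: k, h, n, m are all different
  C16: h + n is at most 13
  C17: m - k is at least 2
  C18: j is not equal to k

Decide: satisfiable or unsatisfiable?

Satisfiable

Setting (m, n, k, j, h) = (6, 7, 2, 7, 4) satisfies everything: constraint 3: n + j = 14; constraint 4: k + n = 9, and the others follow.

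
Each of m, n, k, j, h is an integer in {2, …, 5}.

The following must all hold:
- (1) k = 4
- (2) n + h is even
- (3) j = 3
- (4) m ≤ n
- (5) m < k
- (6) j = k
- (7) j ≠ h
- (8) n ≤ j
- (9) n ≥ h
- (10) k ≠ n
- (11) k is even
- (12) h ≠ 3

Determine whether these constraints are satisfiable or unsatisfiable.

Constraint 3 fixes j = 3 and constraint 1 fixes k = 4, but constraint 6 requires j = k. Since 3 ≠ 4, contradiction.

Unsatisfiable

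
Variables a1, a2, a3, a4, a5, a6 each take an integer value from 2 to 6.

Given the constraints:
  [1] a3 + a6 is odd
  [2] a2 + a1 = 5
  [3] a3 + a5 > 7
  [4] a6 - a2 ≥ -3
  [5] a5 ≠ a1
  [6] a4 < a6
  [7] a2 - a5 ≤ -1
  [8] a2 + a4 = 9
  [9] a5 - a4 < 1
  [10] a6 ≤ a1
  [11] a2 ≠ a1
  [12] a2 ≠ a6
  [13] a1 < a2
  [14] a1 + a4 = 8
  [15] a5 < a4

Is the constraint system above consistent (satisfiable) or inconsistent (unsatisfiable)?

Unsatisfiable

Constraints 6, 7, 10, 13, and 15 give a2 < a5, a5 < a4, a4 < a6, a6 ≤ a1, a1 < a2. Chaining: a2 < a5 < a4 < a6 ≤ a1 < a2, which forces a2 < a2 — impossible.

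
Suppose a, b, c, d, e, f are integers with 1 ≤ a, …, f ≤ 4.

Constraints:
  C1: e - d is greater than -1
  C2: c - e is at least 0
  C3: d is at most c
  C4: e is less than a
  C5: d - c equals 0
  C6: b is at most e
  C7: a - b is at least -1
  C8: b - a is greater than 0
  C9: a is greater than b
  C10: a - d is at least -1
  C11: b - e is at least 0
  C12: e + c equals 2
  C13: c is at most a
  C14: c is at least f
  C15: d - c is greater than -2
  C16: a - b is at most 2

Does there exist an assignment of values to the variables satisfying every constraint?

Unsatisfiable

Constraints 4, 6, and 8 give e < a, a < b, b ≤ e. Chaining: e < a < b ≤ e, which forces e < e — impossible.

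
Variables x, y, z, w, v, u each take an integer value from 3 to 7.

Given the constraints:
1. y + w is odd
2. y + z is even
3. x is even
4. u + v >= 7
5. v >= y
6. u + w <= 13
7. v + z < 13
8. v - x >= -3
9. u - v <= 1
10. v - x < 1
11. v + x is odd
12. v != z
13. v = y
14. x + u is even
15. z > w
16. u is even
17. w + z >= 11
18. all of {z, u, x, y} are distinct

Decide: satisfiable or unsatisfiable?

Satisfiable

The assignment x = 6, y = 5, z = 7, w = 6, v = 5, u = 4 works:
  constraint 4 holds since u + v = 9.
  constraint 6 holds since u + w = 10.
  constraint 7 holds since v + z = 12.
The rest check out directly.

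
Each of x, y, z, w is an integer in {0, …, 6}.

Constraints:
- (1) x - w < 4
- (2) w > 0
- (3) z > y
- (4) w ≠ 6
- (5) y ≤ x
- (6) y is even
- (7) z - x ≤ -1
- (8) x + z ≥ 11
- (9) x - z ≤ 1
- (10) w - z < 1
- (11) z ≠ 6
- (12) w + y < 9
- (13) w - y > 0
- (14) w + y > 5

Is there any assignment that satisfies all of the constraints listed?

Try x = 6, y = 2, z = 5, w = 5.
Check constraint 1: x - w = 1; constraint 7: z - x = -1. The remaining constraints are straightforward to verify.

Satisfiable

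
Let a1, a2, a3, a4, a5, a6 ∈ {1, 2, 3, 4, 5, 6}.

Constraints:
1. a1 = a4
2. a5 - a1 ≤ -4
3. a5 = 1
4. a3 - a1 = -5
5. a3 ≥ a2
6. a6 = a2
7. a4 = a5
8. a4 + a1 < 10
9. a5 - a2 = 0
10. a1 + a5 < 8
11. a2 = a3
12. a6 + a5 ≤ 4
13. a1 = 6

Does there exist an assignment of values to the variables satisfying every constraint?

Constraint 13 fixes a1 = 6 and constraint 3 fixes a5 = 1. Constraints 1 and 7 give a1 = a4 = a5, so a1 = a5. But 6 ≠ 1 — contradiction.

Unsatisfiable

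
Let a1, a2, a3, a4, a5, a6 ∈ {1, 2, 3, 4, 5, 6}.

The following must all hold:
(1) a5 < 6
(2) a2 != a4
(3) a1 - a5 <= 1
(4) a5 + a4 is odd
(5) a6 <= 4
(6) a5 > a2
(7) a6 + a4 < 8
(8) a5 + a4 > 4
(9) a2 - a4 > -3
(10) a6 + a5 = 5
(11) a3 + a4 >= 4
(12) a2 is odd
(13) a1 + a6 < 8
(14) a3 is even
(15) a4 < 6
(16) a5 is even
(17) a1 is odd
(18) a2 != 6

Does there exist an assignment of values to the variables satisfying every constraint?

Satisfiable

Try a1 = 3, a2 = 1, a3 = 4, a4 = 3, a5 = 2, a6 = 3.
Check constraint 3: a1 - a5 = 1; constraint 7: a6 + a4 = 6. The remaining constraints are straightforward to verify.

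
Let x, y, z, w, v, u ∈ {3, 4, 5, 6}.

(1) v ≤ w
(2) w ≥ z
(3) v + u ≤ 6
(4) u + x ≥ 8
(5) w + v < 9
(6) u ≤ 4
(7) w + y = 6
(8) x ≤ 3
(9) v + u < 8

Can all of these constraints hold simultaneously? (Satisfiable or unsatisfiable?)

From constraint 6: u ≤ 4. From constraint 8: x ≤ 3. Hence u + x ≤ 7. But constraint 4 requires u + x ≥ 8, and 8 > 7. Contradiction.

Unsatisfiable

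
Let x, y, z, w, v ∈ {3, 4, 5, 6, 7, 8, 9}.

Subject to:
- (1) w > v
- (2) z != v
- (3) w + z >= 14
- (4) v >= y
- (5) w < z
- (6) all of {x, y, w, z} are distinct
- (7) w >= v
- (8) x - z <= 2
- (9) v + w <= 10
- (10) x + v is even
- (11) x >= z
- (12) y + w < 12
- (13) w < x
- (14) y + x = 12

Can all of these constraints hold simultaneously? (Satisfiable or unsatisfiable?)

Satisfiable

Setting (x, y, z, w, v) = (9, 3, 8, 7, 3) satisfies everything: constraint 3: w + z = 15; constraint 8: x - z = 1; constraint 9: v + w = 10, and the others follow.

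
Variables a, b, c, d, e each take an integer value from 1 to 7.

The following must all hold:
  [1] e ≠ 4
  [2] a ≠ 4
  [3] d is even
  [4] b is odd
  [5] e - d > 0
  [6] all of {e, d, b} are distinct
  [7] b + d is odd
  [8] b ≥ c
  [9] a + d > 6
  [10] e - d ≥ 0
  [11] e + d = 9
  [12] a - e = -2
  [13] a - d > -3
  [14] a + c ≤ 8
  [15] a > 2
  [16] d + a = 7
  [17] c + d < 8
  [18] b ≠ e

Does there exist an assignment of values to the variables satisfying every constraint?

Setting (a, b, c, d, e) = (3, 7, 2, 4, 5) satisfies everything: constraint 5: e - d = 1; constraint 9: a + d = 7; constraint 10: e - d = 1, and the others follow.

Satisfiable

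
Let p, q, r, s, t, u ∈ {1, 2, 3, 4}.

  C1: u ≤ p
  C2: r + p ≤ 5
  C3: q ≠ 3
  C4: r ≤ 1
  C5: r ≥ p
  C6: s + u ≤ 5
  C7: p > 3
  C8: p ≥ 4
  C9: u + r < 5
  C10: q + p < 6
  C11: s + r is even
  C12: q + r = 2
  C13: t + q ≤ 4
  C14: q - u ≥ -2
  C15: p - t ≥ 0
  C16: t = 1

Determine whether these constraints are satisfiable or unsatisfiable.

From constraints 5 and 8: r ≥ p and p ≥ 4, so r ≥ 4. From constraint 4: r ≤ 1. But 1 < 4, so no value of r works.

Unsatisfiable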